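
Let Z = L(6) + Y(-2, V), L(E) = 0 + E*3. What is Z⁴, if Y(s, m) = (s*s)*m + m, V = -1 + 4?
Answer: 1185921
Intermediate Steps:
L(E) = 3*E (L(E) = 0 + 3*E = 3*E)
V = 3
Y(s, m) = m + m*s² (Y(s, m) = s²*m + m = m*s² + m = m + m*s²)
Z = 33 (Z = 3*6 + 3*(1 + (-2)²) = 18 + 3*(1 + 4) = 18 + 3*5 = 18 + 15 = 33)
Z⁴ = 33⁴ = 1185921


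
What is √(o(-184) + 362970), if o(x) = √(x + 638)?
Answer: √(362970 + √454) ≈ 602.49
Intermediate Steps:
o(x) = √(638 + x)
√(o(-184) + 362970) = √(√(638 - 184) + 362970) = √(√454 + 362970) = √(362970 + √454)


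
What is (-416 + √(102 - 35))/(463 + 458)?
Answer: -416/921 + √67/921 ≈ -0.44280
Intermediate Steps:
(-416 + √(102 - 35))/(463 + 458) = (-416 + √67)/921 = (-416 + √67)*(1/921) = -416/921 + √67/921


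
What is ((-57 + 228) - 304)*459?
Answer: -61047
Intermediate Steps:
((-57 + 228) - 304)*459 = (171 - 304)*459 = -133*459 = -61047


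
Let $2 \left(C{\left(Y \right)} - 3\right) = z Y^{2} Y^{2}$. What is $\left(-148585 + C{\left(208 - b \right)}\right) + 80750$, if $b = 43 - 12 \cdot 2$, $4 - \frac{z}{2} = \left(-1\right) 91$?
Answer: $121218967063$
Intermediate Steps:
$z = 190$ ($z = 8 - 2 \left(\left(-1\right) 91\right) = 8 - -182 = 8 + 182 = 190$)
$b = 19$ ($b = 43 - 24 = 19$)
$C{\left(Y \right)} = 3 + 95 Y^{4}$ ($C{\left(Y \right)} = 3 + \frac{190 Y^{2} Y^{2}}{2} = 3 + \frac{190 Y^{4}}{2} = 3 + 95 Y^{4}$)
$\left(-148585 + C{\left(208 - b \right)}\right) + 80750 = \left(-148585 + \left(3 + 95 \left(208 - 19\right)^{4}\right)\right) + 80750 = \left(-148585 + \left(3 + 95 \cdot 189^{4}\right)\right) + 80750 = \left(-148585 + \left(3 + 95 \cdot 1275989841\right)\right) + 80750 = \left(-148585 + \left(3 + 121219034895\right)\right) + 80750 = \left(-148585 + 121219034898\right) + 80750 = 121218886313 + 80750 = 121218967063$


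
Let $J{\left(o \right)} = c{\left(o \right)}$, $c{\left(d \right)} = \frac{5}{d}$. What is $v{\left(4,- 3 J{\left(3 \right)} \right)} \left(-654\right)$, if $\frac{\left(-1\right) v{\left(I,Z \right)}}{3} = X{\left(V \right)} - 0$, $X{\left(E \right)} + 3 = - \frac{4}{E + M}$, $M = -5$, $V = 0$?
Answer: $- \frac{21582}{5} \approx -4316.4$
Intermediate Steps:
$J{\left(o \right)} = \frac{5}{o}$
$X{\left(E \right)} = -3 - \frac{4}{-5 + E}$ ($X{\left(E \right)} = -3 - \frac{4}{E - 5} = -3 - \frac{4}{-5 + E}$)
$v{\left(I,Z \right)} = \frac{33}{5}$ ($v{\left(I,Z \right)} = - 3 \left(\frac{11 - 0}{-5 + 0} - 0\right) = - 3 \left(\frac{11 + 0}{-5} + 0\right) = - 3 \left(\left(- \frac{1}{5}\right) 11 + 0\right) = - 3 \left(- \frac{11}{5} + 0\right) = \left(-3\right) \left(- \frac{11}{5}\right) = \frac{33}{5}$)
$v{\left(4,- 3 J{\left(3 \right)} \right)} \left(-654\right) = \frac{33}{5} \left(-654\right) = - \frac{21582}{5}$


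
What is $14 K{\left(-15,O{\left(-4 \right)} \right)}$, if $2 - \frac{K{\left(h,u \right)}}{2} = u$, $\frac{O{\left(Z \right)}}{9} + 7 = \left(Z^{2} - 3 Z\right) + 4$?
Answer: $-6244$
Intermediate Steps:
$O{\left(Z \right)} = -27 - 27 Z + 9 Z^{2}$ ($O{\left(Z \right)} = -63 + 9 \left(\left(Z^{2} - 3 Z\right) + 4\right) = -63 + 9 \left(4 + Z^{2} - 3 Z\right) = -63 + \left(36 - 27 Z + 9 Z^{2}\right) = -27 - 27 Z + 9 Z^{2}$)
$K{\left(h,u \right)} = 4 - 2 u$
$14 K{\left(-15,O{\left(-4 \right)} \right)} = 14 \left(4 - 2 \left(-27 - -108 + 9 \left(-4\right)^{2}\right)\right) = 14 \left(4 - 2 \left(-27 + 108 + 9 \cdot 16\right)\right) = 14 \left(4 - 2 \left(-27 + 108 + 144\right)\right) = 14 \left(4 - 450\right) = 14 \left(-446\right) = -6244$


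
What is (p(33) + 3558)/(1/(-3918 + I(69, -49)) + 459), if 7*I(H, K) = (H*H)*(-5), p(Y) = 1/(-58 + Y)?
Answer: 4556946219/587875550 ≈ 7.7515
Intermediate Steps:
I(H, K) = -5*H²/7 (I(H, K) = ((H*H)*(-5))/7 = (H²*(-5))/7 = (-5*H²)/7 = -5*H²/7)
(p(33) + 3558)/(1/(-3918 + I(69, -49)) + 459) = (1/(-58 + 33) + 3558)/(1/(-3918 - 5/7*69²) + 459) = (1/(-25) + 3558)/(1/(-3918 - 5/7*4761) + 459) = (-1/25 + 3558)/(1/(-3918 - 23805/7) + 459) = 88949/(25*(1/(-51231/7) + 459)) = 88949/(25*(-7/51231 + 459)) = 88949/(25*(23515022/51231)) = (88949/25)*(51231/23515022) = 4556946219/587875550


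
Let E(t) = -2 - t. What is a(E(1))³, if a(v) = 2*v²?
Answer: 5832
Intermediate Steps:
a(E(1))³ = (2*(-2 - 1*1)²)³ = (2*(-2 - 1)²)³ = (2*(-3)²)³ = (2*9)³ = 18³ = 5832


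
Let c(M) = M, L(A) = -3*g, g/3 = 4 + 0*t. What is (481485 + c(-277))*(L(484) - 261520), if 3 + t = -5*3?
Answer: -125862839648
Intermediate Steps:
t = -18 (t = -3 - 5*3 = -3 - 15 = -18)
g = 12 (g = 3*(4 + 0*(-18)) = 3*(4 + 0) = 3*4 = 12)
L(A) = -36 (L(A) = -3*12 = -36)
(481485 + c(-277))*(L(484) - 261520) = (481485 - 277)*(-36 - 261520) = 481208*(-261556) = -125862839648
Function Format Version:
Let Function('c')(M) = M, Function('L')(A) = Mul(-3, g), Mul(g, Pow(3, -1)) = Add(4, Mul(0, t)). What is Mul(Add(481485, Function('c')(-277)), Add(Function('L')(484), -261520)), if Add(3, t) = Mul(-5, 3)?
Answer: -125862839648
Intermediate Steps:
t = -18 (t = Add(-3, Mul(-5, 3)) = Add(-3, -15) = -18)
g = 12 (g = Mul(3, Add(4, Mul(0, -18))) = Mul(3, Add(4, 0)) = Mul(3, 4) = 12)
Function('L')(A) = -36 (Function('L')(A) = Mul(-3, 12) = -36)
Mul(Add(481485, Function('c')(-277)), Add(Function('L')(484), -261520)) = Mul(Add(481485, -277), Add(-36, -261520)) = Mul(481208, -261556) = -125862839648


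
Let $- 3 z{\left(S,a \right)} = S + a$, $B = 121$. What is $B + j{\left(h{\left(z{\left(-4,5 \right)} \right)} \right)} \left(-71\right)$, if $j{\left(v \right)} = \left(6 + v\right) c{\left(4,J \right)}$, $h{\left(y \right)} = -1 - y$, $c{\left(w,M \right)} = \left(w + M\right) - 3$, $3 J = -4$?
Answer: $\frac{2225}{9} \approx 247.22$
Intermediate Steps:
$J = - \frac{4}{3}$ ($J = \frac{1}{3} \left(-4\right) = - \frac{4}{3} \approx -1.3333$)
$z{\left(S,a \right)} = - \frac{S}{3} - \frac{a}{3}$ ($z{\left(S,a \right)} = - \frac{S + a}{3} = - \frac{S}{3} - \frac{a}{3}$)
$c{\left(w,M \right)} = -3 + M + w$ ($c{\left(w,M \right)} = \left(M + w\right) - 3 = -3 + M + w$)
$j{\left(v \right)} = -2 - \frac{v}{3}$ ($j{\left(v \right)} = \left(6 + v\right) \left(-3 - \frac{4}{3} + 4\right) = \left(6 + v\right) \left(- \frac{1}{3}\right) = -2 - \frac{v}{3}$)
$B + j{\left(h{\left(z{\left(-4,5 \right)} \right)} \right)} \left(-71\right) = 121 + \left(-2 - \frac{-1 - \left(\left(- \frac{1}{3}\right) \left(-4\right) - \frac{5}{3}\right)}{3}\right) \left(-71\right) = 121 + \left(-2 - \frac{-1 - \left(\frac{4}{3} - \frac{5}{3}\right)}{3}\right) \left(-71\right) = 121 + \left(-2 - \frac{-1 - - \frac{1}{3}}{3}\right) \left(-71\right) = 121 + \left(-2 - \frac{-1 + \frac{1}{3}}{3}\right) \left(-71\right) = 121 + \left(-2 - - \frac{2}{9}\right) \left(-71\right) = 121 + \left(-2 + \frac{2}{9}\right) \left(-71\right) = 121 - - \frac{1136}{9} = 121 + \frac{1136}{9} = \frac{2225}{9}$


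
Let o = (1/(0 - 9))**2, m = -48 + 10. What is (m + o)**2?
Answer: 9467929/6561 ≈ 1443.1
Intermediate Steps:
m = -38
o = 1/81 (o = (1/(-9))**2 = (-1/9)**2 = 1/81 ≈ 0.012346)
(m + o)**2 = (-38 + 1/81)**2 = (-3077/81)**2 = 9467929/6561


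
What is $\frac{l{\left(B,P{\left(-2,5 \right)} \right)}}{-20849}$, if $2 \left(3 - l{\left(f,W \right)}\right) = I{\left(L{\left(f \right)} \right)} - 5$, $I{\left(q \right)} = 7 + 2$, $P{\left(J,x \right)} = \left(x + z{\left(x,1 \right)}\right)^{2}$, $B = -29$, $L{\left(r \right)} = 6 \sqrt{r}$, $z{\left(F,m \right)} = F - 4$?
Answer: $- \frac{1}{20849} \approx -4.7964 \cdot 10^{-5}$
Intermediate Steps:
$z{\left(F,m \right)} = -4 + F$
$P{\left(J,x \right)} = \left(-4 + 2 x\right)^{2}$ ($P{\left(J,x \right)} = \left(x + \left(-4 + x\right)\right)^{2} = \left(-4 + 2 x\right)^{2}$)
$I{\left(q \right)} = 9$
$l{\left(f,W \right)} = 1$ ($l{\left(f,W \right)} = 3 - \frac{9 - 5}{2} = 3 - 2 = 1$)
$\frac{l{\left(B,P{\left(-2,5 \right)} \right)}}{-20849} = 1 \frac{1}{-20849} = 1 \left(- \frac{1}{20849}\right) = - \frac{1}{20849}$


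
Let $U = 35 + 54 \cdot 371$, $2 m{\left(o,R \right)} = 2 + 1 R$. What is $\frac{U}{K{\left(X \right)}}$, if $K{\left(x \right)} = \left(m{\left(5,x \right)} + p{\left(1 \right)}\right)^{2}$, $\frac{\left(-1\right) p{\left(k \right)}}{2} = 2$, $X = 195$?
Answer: $\frac{11468}{5103} \approx 2.2473$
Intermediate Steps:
$m{\left(o,R \right)} = 1 + \frac{R}{2}$ ($m{\left(o,R \right)} = \frac{2 + 1 R}{2} = \frac{2 + R}{2} = 1 + \frac{R}{2}$)
$p{\left(k \right)} = -4$ ($p{\left(k \right)} = \left(-2\right) 2 = -4$)
$U = 20069$ ($U = 35 + 20034 = 20069$)
$K{\left(x \right)} = \left(-3 + \frac{x}{2}\right)^{2}$ ($K{\left(x \right)} = \left(\left(1 + \frac{x}{2}\right) - 4\right)^{2} = \left(-3 + \frac{x}{2}\right)^{2}$)
$\frac{U}{K{\left(X \right)}} = \frac{20069}{\frac{1}{4} \left(-6 + 195\right)^{2}} = \frac{20069}{\frac{1}{4} \cdot 189^{2}} = \frac{20069}{\frac{1}{4} \cdot 35721} = \frac{20069}{\frac{35721}{4}} = 20069 \cdot \frac{4}{35721} = \frac{11468}{5103}$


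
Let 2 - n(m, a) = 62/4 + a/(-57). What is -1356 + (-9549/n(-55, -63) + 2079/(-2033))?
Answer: -264483513/376105 ≈ -703.22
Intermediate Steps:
n(m, a) = -27/2 + a/57 (n(m, a) = 2 - (62/4 + a/(-57)) = 2 - (62*(¼) + a*(-1/57)) = 2 - (31/2 - a/57) = 2 + (-31/2 + a/57) = -27/2 + a/57)
-1356 + (-9549/n(-55, -63) + 2079/(-2033)) = -1356 + (-9549/(-27/2 + (1/57)*(-63)) + 2079/(-2033)) = -1356 + (-9549/(-27/2 - 21/19) + 2079*(-1/2033)) = -1356 + (-9549/(-555/38) - 2079/2033) = -1356 + (-9549*(-38/555) - 2079/2033) = -1356 + (120954/185 - 2079/2033) = -1356 + 245514867/376105 = -264483513/376105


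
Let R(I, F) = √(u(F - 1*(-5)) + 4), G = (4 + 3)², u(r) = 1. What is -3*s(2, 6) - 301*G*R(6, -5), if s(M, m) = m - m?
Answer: -14749*√5 ≈ -32980.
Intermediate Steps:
s(M, m) = 0
G = 49 (G = 7² = 49)
R(I, F) = √5 (R(I, F) = √(1 + 4) = √5)
-3*s(2, 6) - 301*G*R(6, -5) = -3*0 - 14749*√5 = 0 - 14749*√5 = -14749*√5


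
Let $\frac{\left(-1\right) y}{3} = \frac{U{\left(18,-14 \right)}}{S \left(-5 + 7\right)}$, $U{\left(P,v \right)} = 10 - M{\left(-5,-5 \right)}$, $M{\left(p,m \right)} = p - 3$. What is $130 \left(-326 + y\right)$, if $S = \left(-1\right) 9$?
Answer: $-41990$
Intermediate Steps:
$S = -9$
$M{\left(p,m \right)} = -3 + p$
$U{\left(P,v \right)} = 18$ ($U{\left(P,v \right)} = 10 - \left(-3 - 5\right) = 10 - -8 = 10 + 8 = 18$)
$y = 3$ ($y = - 3 \frac{18}{\left(-9\right) \left(-5 + 7\right)} = - 3 \frac{18}{\left(-9\right) 2} = - 3 \frac{18}{-18} = - 3 \cdot 18 \left(- \frac{1}{18}\right) = \left(-3\right) \left(-1\right) = 3$)
$130 \left(-326 + y\right) = 130 \left(-326 + 3\right) = 130 \left(-323\right) = -41990$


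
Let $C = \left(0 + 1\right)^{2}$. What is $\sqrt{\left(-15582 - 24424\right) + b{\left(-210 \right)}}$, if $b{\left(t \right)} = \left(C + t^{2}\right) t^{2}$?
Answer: $\sqrt{1944814094} \approx 44100.0$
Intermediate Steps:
$C = 1$ ($C = 1^{2} = 1$)
$b{\left(t \right)} = t^{2} \left(1 + t^{2}\right)$ ($b{\left(t \right)} = \left(1 + t^{2}\right) t^{2} = t^{2} \left(1 + t^{2}\right)$)
$\sqrt{\left(-15582 - 24424\right) + b{\left(-210 \right)}} = \sqrt{\left(-15582 - 24424\right) + \left(\left(-210\right)^{2} + \left(-210\right)^{4}\right)} = \sqrt{\left(-15582 - 24424\right) + \left(44100 + 1944810000\right)} = \sqrt{-40006 + 1944854100} = \sqrt{1944814094}$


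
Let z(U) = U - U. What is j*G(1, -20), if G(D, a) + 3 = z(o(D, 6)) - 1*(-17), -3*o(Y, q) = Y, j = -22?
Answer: -308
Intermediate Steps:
o(Y, q) = -Y/3
z(U) = 0
G(D, a) = 14 (G(D, a) = -3 + (0 - 1*(-17)) = -3 + (0 + 17) = -3 + 17 = 14)
j*G(1, -20) = -22*14 = -308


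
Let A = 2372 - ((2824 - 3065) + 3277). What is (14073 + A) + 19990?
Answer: 33399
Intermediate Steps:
A = -664 (A = 2372 - (-241 + 3277) = 2372 - 1*3036 = 2372 - 3036 = -664)
(14073 + A) + 19990 = (14073 - 664) + 19990 = 13409 + 19990 = 33399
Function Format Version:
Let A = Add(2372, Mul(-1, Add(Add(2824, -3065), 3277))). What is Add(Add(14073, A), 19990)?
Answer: 33399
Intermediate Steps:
A = -664 (A = Add(2372, Mul(-1, Add(-241, 3277))) = Add(2372, Mul(-1, 3036)) = Add(2372, -3036) = -664)
Add(Add(14073, A), 19990) = Add(Add(14073, -664), 19990) = Add(13409, 19990) = 33399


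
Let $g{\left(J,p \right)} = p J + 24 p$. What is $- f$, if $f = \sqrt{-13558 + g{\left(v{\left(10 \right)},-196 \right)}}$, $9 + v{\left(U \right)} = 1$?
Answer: $- i \sqrt{16694} \approx - 129.21 i$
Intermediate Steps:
$v{\left(U \right)} = -8$ ($v{\left(U \right)} = -9 + 1 = -8$)
$g{\left(J,p \right)} = 24 p + J p$ ($g{\left(J,p \right)} = J p + 24 p = 24 p + J p$)
$f = i \sqrt{16694}$ ($f = \sqrt{-13558 - 196 \left(24 - 8\right)} = \sqrt{-13558 - 3136} = \sqrt{-16694} = i \sqrt{16694} \approx 129.21 i$)
$- f = - i \sqrt{16694}$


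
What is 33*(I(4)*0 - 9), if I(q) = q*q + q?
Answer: -297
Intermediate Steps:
I(q) = q + q² (I(q) = q² + q = q + q²)
33*(I(4)*0 - 9) = 33*((4*(1 + 4))*0 - 9) = 33*((4*5)*0 - 9) = 33*(20*0 - 9) = 33*(0 - 9) = 33*(-9) = -297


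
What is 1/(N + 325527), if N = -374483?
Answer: -1/48956 ≈ -2.0426e-5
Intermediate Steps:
1/(N + 325527) = 1/(-374483 + 325527) = 1/(-48956) = -1/48956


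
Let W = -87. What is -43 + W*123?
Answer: -10744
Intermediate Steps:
-43 + W*123 = -43 - 87*123 = -43 - 10701 = -10744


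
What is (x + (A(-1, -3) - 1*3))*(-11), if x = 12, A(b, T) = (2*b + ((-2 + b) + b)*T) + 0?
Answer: -209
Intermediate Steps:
A(b, T) = 2*b + T*(-2 + 2*b) (A(b, T) = (2*b + (-2 + 2*b)*T) + 0 = (2*b + T*(-2 + 2*b)) + 0 = 2*b + T*(-2 + 2*b))
(x + (A(-1, -3) - 1*3))*(-11) = (12 + ((-2*(-3) + 2*(-1) + 2*(-3)*(-1)) - 1*3))*(-11) = (12 + ((6 - 2 + 6) - 3))*(-11) = (12 + (10 - 3))*(-11) = (12 + 7)*(-11) = 19*(-11) = -209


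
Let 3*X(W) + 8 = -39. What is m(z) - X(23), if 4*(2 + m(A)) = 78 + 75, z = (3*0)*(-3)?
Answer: 623/12 ≈ 51.917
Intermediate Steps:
z = 0 (z = 0*(-3) = 0)
X(W) = -47/3 (X(W) = -8/3 + (⅓)*(-39) = -8/3 - 13 = -47/3)
m(A) = 145/4 (m(A) = -2 + (78 + 75)/4 = -2 + (¼)*153 = -2 + 153/4 = 145/4)
m(z) - X(23) = 145/4 - 1*(-47/3) = 145/4 + 47/3 = 623/12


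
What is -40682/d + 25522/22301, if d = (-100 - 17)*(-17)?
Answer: -856486024/44356689 ≈ -19.309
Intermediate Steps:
d = 1989 (d = -117*(-17) = 1989)
-40682/d + 25522/22301 = -40682/1989 + 25522/22301 = -856486024/44356689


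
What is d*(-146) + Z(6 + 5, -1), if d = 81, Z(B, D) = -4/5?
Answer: -59134/5 ≈ -11827.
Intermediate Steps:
Z(B, D) = -4/5 (Z(B, D) = -4*1/5 = -4/5)
d*(-146) + Z(6 + 5, -1) = 81*(-146) - 4/5 = -11826 - 4/5 = -59134/5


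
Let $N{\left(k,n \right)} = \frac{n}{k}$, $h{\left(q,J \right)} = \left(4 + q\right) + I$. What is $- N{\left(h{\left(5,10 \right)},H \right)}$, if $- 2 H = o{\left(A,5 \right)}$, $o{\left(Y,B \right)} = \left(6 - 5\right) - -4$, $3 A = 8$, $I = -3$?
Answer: $\frac{5}{12} \approx 0.41667$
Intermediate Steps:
$A = \frac{8}{3}$ ($A = \frac{1}{3} \cdot 8 = \frac{8}{3} \approx 2.6667$)
$h{\left(q,J \right)} = 1 + q$ ($h{\left(q,J \right)} = \left(4 + q\right) - 3 = 1 + q$)
$o{\left(Y,B \right)} = 5$ ($o{\left(Y,B \right)} = 1 + 4 = 5$)
$H = - \frac{5}{2}$ ($H = \left(- \frac{1}{2}\right) 5 = - \frac{5}{2} \approx -2.5$)
$- N{\left(h{\left(5,10 \right)},H \right)} = - \frac{-5}{2 \left(1 + 5\right)} = - \frac{-5}{2 \cdot 6} = \left(-1\right) \left(- \frac{5}{12}\right) = \frac{5}{12}$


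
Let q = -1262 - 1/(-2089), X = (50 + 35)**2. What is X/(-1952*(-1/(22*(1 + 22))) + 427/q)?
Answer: 4818989752225/2347368633 ≈ 2052.9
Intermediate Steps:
X = 7225 (X = 85**2 = 7225)
q = -2636317/2089 (q = -1262 - 1*(-1/2089) = -1262 + 1/2089 = -2636317/2089 ≈ -1262.0)
X/(-1952*(-1/(22*(1 + 22))) + 427/q) = 7225/(-1952*(-1/(22*(1 + 22))) + 427/(-2636317/2089)) = 7225/(-1952/(23*(-22)) + 427*(-2089/2636317)) = 7225/(-1952/(-506) - 892003/2636317) = 7225/(-1952*(-1/506) - 892003/2636317) = 7225/(976/253 - 892003/2636317) = 7225/(2347368633/666988201) = 7225*(666988201/2347368633) = 4818989752225/2347368633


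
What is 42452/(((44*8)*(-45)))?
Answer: -10613/3960 ≈ -2.6800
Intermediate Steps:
42452/(((44*8)*(-45))) = 42452/((352*(-45))) = 42452/(-15840) = 42452*(-1/15840) = -10613/3960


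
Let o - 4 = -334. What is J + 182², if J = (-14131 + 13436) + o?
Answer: 32099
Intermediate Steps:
o = -330 (o = 4 - 334 = -330)
J = -1025 (J = (-14131 + 13436) - 330 = -695 - 330 = -1025)
J + 182² = -1025 + 182² = -1025 + 33124 = 32099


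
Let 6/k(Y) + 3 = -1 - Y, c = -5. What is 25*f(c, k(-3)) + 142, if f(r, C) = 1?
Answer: 167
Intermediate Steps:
k(Y) = 6/(-4 - Y) (k(Y) = 6/(-3 + (-1 - Y)) = 6/(-4 - Y))
25*f(c, k(-3)) + 142 = 25*1 + 142 = 25 + 142 = 167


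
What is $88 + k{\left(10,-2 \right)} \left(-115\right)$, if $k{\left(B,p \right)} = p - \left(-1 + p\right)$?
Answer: $-27$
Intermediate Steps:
$k{\left(B,p \right)} = 1$
$88 + k{\left(10,-2 \right)} \left(-115\right) = 88 + 1 \left(-115\right) = 88 - 115 = -27$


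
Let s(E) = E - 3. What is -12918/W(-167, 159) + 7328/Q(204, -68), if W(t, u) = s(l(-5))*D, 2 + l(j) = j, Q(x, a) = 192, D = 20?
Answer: 30827/300 ≈ 102.76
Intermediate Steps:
l(j) = -2 + j
s(E) = -3 + E
W(t, u) = -200 (W(t, u) = (-3 + (-2 - 5))*20 = (-3 - 7)*20 = -10*20 = -200)
-12918/W(-167, 159) + 7328/Q(204, -68) = -12918/(-200) + 7328/192 = -12918*(-1/200) + 7328*(1/192) = 6459/100 + 229/6 = 30827/300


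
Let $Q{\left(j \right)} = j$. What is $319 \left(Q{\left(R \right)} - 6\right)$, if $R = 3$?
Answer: $-957$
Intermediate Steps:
$319 \left(Q{\left(R \right)} - 6\right) = 319 \left(3 - 6\right) = 319 \left(-3\right) = -957$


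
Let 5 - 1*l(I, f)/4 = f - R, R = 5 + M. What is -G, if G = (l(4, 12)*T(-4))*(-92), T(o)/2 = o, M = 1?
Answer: 2944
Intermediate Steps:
T(o) = 2*o
R = 6 (R = 5 + 1 = 6)
l(I, f) = 44 - 4*f (l(I, f) = 20 - 4*(f - 1*6) = 20 - 4*(f - 6) = 20 - 4*(-6 + f) = 20 + (24 - 4*f) = 44 - 4*f)
G = -2944 (G = ((44 - 4*12)*(2*(-4)))*(-92) = ((44 - 48)*(-8))*(-92) = -4*(-8)*(-92) = 32*(-92) = -2944)
-G = -1*(-2944) = 2944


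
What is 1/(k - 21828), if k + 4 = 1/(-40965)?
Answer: -40965/894347881 ≈ -4.5804e-5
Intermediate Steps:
k = -163861/40965 (k = -4 + 1/(-40965) = -4 - 1/40965 = -163861/40965 ≈ -4.0000)
1/(k - 21828) = 1/(-163861/40965 - 21828) = 1/(-894347881/40965) = -40965/894347881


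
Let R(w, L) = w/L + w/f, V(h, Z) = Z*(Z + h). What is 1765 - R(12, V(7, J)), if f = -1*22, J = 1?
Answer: 38809/22 ≈ 1764.0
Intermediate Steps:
f = -22
R(w, L) = -w/22 + w/L (R(w, L) = w/L + w/(-22) = w/L + w*(-1/22) = w/L - w/22 = -w/22 + w/L)
1765 - R(12, V(7, J)) = 1765 - (-1/22*12 + 12/((1*(1 + 7)))) = 1765 - (-6/11 + 12/((1*8))) = 1765 - (-6/11 + 12/8) = 1765 - (-6/11 + 12*(⅛)) = 1765 - (-6/11 + 3/2) = 1765 - 1*21/22 = 1765 - 21/22 = 38809/22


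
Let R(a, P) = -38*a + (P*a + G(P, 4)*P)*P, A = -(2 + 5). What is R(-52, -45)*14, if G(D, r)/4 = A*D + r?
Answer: 34728064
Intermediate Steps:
A = -7 (A = -1*7 = -7)
G(D, r) = -28*D + 4*r (G(D, r) = 4*(-7*D + r) = 4*(r - 7*D) = -28*D + 4*r)
R(a, P) = -38*a + P*(P*a + P*(16 - 28*P)) (R(a, P) = -38*a + (P*a + (-28*P + 4*4)*P)*P = -38*a + (P*a + (-28*P + 16)*P)*P = -38*a + (P*a + (16 - 28*P)*P)*P = -38*a + (P*a + P*(16 - 28*P))*P = -38*a + P*(P*a + P*(16 - 28*P)))
R(-52, -45)*14 = (-38*(-52) - 52*(-45)² + (-45)²*(16 - 28*(-45)))*14 = (1976 - 52*2025 + 2025*(16 + 1260))*14 = (1976 - 105300 + 2025*1276)*14 = (1976 - 105300 + 2583900)*14 = 2480576*14 = 34728064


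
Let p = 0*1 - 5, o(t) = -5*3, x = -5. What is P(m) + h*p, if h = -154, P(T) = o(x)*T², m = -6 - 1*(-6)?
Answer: 770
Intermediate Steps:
m = 0 (m = -6 + 6 = 0)
o(t) = -15
P(T) = -15*T²
p = -5 (p = 0 - 5 = -5)
P(m) + h*p = -15*0² - 154*(-5) = -15*0 + 770 = 0 + 770 = 770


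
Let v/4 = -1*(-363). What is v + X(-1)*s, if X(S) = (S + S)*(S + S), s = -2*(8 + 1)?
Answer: 1380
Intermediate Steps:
v = 1452 (v = 4*(-1*(-363)) = 4*363 = 1452)
s = -18 (s = -2*9 = -18)
X(S) = 4*S² (X(S) = (2*S)*(2*S) = 4*S²)
v + X(-1)*s = 1452 + (4*(-1)²)*(-18) = 1452 + (4*1)*(-18) = 1452 + 4*(-18) = 1452 - 72 = 1380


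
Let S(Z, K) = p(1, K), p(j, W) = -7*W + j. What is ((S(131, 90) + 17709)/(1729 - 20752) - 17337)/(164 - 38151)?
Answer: 329818831/722626701 ≈ 0.45642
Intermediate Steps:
p(j, W) = j - 7*W
S(Z, K) = 1 - 7*K
((S(131, 90) + 17709)/(1729 - 20752) - 17337)/(164 - 38151) = (((1 - 7*90) + 17709)/(1729 - 20752) - 17337)/(164 - 38151) = (((1 - 630) + 17709)/(-19023) - 17337)/(-37987) = ((-629 + 17709)*(-1/19023) - 17337)*(-1/37987) = (17080*(-1/19023) - 17337)*(-1/37987) = (-17080/19023 - 17337)*(-1/37987) = -329818831/19023*(-1/37987) = 329818831/722626701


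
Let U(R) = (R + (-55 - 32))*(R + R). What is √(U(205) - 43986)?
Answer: 13*√26 ≈ 66.287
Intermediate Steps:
U(R) = 2*R*(-87 + R) (U(R) = (R - 87)*(2*R) = (-87 + R)*(2*R) = 2*R*(-87 + R))
√(U(205) - 43986) = √(2*205*(-87 + 205) - 43986) = √(2*205*118 - 43986) = √(48380 - 43986) = √4394 = 13*√26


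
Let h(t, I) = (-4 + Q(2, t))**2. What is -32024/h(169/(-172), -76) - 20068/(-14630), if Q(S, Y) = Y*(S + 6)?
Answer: -21526434352/95131575 ≈ -226.28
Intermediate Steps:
Q(S, Y) = Y*(6 + S)
h(t, I) = (-4 + 8*t)**2 (h(t, I) = (-4 + t*(6 + 2))**2 = (-4 + t*8)**2 = (-4 + 8*t)**2)
-32024/h(169/(-172), -76) - 20068/(-14630) = -32024*1/(16*(-1 + 2*(169/(-172)))**2) - 20068/(-14630) = -32024*1/(16*(-1 + 2*(169*(-1/172)))**2) - 20068*(-1/14630) = -32024*1/(16*(-1 + 2*(-169/172))**2) + 10034/7315 = -32024*1/(16*(-1 - 169/86)**2) + 10034/7315 = -32024/(16*(-255/86)**2) + 10034/7315 = -32024/(16*(65025/7396)) + 10034/7315 = -32024/260100/1849 + 10034/7315 = -32024*1849/260100 + 10034/7315 = -14803094/65025 + 10034/7315 = -21526434352/95131575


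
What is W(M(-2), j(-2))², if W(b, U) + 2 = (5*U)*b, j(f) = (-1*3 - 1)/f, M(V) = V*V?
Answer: 1444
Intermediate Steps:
M(V) = V²
j(f) = -4/f (j(f) = (-3 - 1)/f = -4/f)
W(b, U) = -2 + 5*U*b (W(b, U) = -2 + (5*U)*b = -2 + 5*U*b)
W(M(-2), j(-2))² = (-2 + 5*(-4/(-2))*(-2)²)² = (-2 + 5*(-4*(-½))*4)² = (-2 + 5*2*4)² = (-2 + 40)² = 38² = 1444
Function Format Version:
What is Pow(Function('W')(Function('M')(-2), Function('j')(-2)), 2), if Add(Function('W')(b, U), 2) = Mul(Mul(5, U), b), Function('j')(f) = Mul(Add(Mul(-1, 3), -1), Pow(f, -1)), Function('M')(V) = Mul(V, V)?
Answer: 1444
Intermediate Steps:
Function('M')(V) = Pow(V, 2)
Function('j')(f) = Mul(-4, Pow(f, -1)) (Function('j')(f) = Mul(Add(-3, -1), Pow(f, -1)) = Mul(-4, Pow(f, -1)))
Function('W')(b, U) = Add(-2, Mul(5, U, b)) (Function('W')(b, U) = Add(-2, Mul(Mul(5, U), b)) = Add(-2, Mul(5, U, b)))
Pow(Function('W')(Function('M')(-2), Function('j')(-2)), 2) = Pow(Add(-2, Mul(5, Mul(-4, Pow(-2, -1)), Pow(-2, 2))), 2) = Pow(Add(-2, Mul(5, Mul(-4, Rational(-1, 2)), 4)), 2) = Pow(Add(-2, Mul(5, 2, 4)), 2) = Pow(Add(-2, 40), 2) = Pow(38, 2) = 1444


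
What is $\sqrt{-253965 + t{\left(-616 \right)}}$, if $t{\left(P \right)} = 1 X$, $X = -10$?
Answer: $5 i \sqrt{10159} \approx 503.96 i$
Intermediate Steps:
$t{\left(P \right)} = -10$ ($t{\left(P \right)} = 1 \left(-10\right) = -10$)
$\sqrt{-253965 + t{\left(-616 \right)}} = \sqrt{-253965 - 10} = \sqrt{-253975} = 5 i \sqrt{10159}$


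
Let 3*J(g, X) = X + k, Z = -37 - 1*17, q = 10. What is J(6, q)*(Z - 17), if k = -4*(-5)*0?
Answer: -710/3 ≈ -236.67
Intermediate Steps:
k = 0 (k = 20*0 = 0)
Z = -54 (Z = -37 - 17 = -54)
J(g, X) = X/3 (J(g, X) = (X + 0)/3 = X/3)
J(6, q)*(Z - 17) = ((⅓)*10)*(-54 - 17) = (10/3)*(-71) = -710/3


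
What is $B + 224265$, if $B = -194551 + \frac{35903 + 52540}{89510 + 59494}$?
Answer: $\frac{491954811}{16556} \approx 29715.0$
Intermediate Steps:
$B = - \frac{3220976529}{16556}$ ($B = -194551 + \frac{88443}{149004} = -194551 + 88443 \cdot \frac{1}{149004} = -194551 + \frac{9827}{16556} = - \frac{3220976529}{16556} \approx -1.9455 \cdot 10^{5}$)
$B + 224265 = - \frac{3220976529}{16556} + 224265 = \frac{491954811}{16556}$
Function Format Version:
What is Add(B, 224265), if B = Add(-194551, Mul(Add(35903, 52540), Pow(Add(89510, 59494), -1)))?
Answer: Rational(491954811, 16556) ≈ 29715.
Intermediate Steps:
B = Rational(-3220976529, 16556) (B = Add(-194551, Mul(88443, Pow(149004, -1))) = Add(-194551, Mul(88443, Rational(1, 149004))) = Add(-194551, Rational(9827, 16556)) = Rational(-3220976529, 16556) ≈ -1.9455e+5)
Add(B, 224265) = Add(Rational(-3220976529, 16556), 224265) = Rational(491954811, 16556)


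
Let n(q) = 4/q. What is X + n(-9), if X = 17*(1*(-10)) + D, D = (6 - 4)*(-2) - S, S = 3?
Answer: -1597/9 ≈ -177.44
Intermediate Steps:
D = -7 (D = (6 - 4)*(-2) - 1*3 = 2*(-2) - 3 = -4 - 3 = -7)
X = -177 (X = 17*(1*(-10)) - 7 = 17*(-10) - 7 = -170 - 7 = -177)
X + n(-9) = -177 + 4/(-9) = -177 + 4*(-1/9) = -177 - 4/9 = -1597/9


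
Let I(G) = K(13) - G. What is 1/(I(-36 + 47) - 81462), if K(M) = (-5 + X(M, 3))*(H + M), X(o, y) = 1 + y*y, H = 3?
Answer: -1/81393 ≈ -1.2286e-5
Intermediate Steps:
X(o, y) = 1 + y**2
K(M) = 15 + 5*M (K(M) = (-5 + (1 + 3**2))*(3 + M) = (-5 + (1 + 9))*(3 + M) = (-5 + 10)*(3 + M) = 5*(3 + M) = 15 + 5*M)
I(G) = 80 - G (I(G) = (15 + 5*13) - G = (15 + 65) - G = 80 - G)
1/(I(-36 + 47) - 81462) = 1/((80 - (-36 + 47)) - 81462) = 1/((80 - 1*11) - 81462) = 1/((80 - 11) - 81462) = 1/(69 - 81462) = 1/(-81393) = -1/81393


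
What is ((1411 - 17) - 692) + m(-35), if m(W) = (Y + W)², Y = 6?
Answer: 1543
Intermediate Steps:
m(W) = (6 + W)²
((1411 - 17) - 692) + m(-35) = ((1411 - 17) - 692) + (6 - 35)² = (1394 - 692) + (-29)² = 702 + 841 = 1543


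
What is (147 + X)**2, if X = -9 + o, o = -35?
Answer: 10609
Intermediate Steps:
X = -44 (X = -9 - 35 = -44)
(147 + X)**2 = (147 - 44)**2 = 103**2 = 10609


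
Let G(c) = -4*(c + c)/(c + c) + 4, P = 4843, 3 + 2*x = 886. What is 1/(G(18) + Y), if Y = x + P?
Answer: 2/10569 ≈ 0.00018923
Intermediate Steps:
x = 883/2 (x = -3/2 + (1/2)*886 = -3/2 + 443 = 883/2 ≈ 441.50)
Y = 10569/2 (Y = 883/2 + 4843 = 10569/2 ≈ 5284.5)
G(c) = 0 (G(c) = -4*2*c/(2*c) + 4 = -4*2*c*1/(2*c) + 4 = -4*1 + 4 = -4 + 4 = 0)
1/(G(18) + Y) = 1/(0 + 10569/2) = 1/(10569/2) = 2/10569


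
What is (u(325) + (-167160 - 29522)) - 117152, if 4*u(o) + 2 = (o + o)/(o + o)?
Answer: -1255337/4 ≈ -3.1383e+5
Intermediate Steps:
u(o) = -¼ (u(o) = -½ + ((o + o)/(o + o))/4 = -½ + ((2*o)/((2*o)))/4 = -½ + ((2*o)*(1/(2*o)))/4 = -½ + (¼)*1 = -½ + ¼ = -¼)
(u(325) + (-167160 - 29522)) - 117152 = (-¼ + (-167160 - 29522)) - 117152 = (-¼ - 196682) - 117152 = -786729/4 - 117152 = -1255337/4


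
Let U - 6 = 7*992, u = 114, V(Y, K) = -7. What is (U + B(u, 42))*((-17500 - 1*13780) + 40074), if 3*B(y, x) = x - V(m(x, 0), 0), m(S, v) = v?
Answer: 183785806/3 ≈ 6.1262e+7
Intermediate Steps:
U = 6950 (U = 6 + 7*992 = 6 + 6944 = 6950)
B(y, x) = 7/3 + x/3 (B(y, x) = (x - 1*(-7))/3 = (x + 7)/3 = (7 + x)/3 = 7/3 + x/3)
(U + B(u, 42))*((-17500 - 1*13780) + 40074) = (6950 + (7/3 + (1/3)*42))*((-17500 - 1*13780) + 40074) = (6950 + (7/3 + 14))*((-17500 - 13780) + 40074) = (6950 + 49/3)*(-31280 + 40074) = (20899/3)*8794 = 183785806/3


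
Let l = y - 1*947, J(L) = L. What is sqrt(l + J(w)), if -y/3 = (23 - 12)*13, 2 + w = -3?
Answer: I*sqrt(1381) ≈ 37.162*I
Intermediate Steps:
w = -5 (w = -2 - 3 = -5)
y = -429 (y = -3*(23 - 12)*13 = -33*13 = -3*143 = -429)
l = -1376 (l = -429 - 1*947 = -429 - 947 = -1376)
sqrt(l + J(w)) = sqrt(-1376 - 5) = sqrt(-1381) = I*sqrt(1381)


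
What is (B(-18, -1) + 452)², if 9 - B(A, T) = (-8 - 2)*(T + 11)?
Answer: 314721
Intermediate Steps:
B(A, T) = 119 + 10*T (B(A, T) = 9 - (-8 - 2)*(T + 11) = 9 - (-10)*(11 + T) = 9 - (-110 - 10*T) = 9 + (110 + 10*T) = 119 + 10*T)
(B(-18, -1) + 452)² = ((119 + 10*(-1)) + 452)² = ((119 - 10) + 452)² = (109 + 452)² = 561² = 314721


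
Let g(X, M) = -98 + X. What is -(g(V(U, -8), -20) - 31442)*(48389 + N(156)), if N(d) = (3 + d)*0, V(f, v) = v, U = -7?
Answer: 1526576172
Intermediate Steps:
N(d) = 0
-(g(V(U, -8), -20) - 31442)*(48389 + N(156)) = -((-98 - 8) - 31442)*(48389 + 0) = -(-106 - 31442)*48389 = -(-31548)*48389 = -1*(-1526576172) = 1526576172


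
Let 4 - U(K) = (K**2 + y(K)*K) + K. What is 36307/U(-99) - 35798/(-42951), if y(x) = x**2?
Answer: 35947016555/41258773551 ≈ 0.87126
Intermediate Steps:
U(K) = 4 - K - K**2 - K**3 (U(K) = 4 - ((K**2 + K**2*K) + K) = 4 - ((K**2 + K**3) + K) = 4 - (K + K**2 + K**3) = 4 + (-K - K**2 - K**3) = 4 - K - K**2 - K**3)
36307/U(-99) - 35798/(-42951) = 36307/(4 - 1*(-99) - 1*(-99)**2 - 1*(-99)**3) - 35798/(-42951) = 36307/(4 + 99 - 1*9801 - 1*(-970299)) - 35798*(-1/42951) = 36307/(4 + 99 - 9801 + 970299) + 35798/42951 = 36307/960601 + 35798/42951 = 35947016555/41258773551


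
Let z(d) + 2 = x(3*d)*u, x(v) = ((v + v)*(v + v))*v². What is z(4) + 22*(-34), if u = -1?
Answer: -83694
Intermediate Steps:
x(v) = 4*v⁴ (x(v) = ((2*v)*(2*v))*v² = (4*v²)*v² = 4*v⁴)
z(d) = -2 - 324*d⁴ (z(d) = -2 + (4*(3*d)⁴)*(-1) = -2 + (4*(81*d⁴))*(-1) = -2 + (324*d⁴)*(-1) = -2 - 324*d⁴)
z(4) + 22*(-34) = (-2 - 324*4⁴) + 22*(-34) = (-2 - 324*256) - 748 = (-2 - 82944) - 748 = -82946 - 748 = -83694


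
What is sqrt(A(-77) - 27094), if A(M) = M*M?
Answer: I*sqrt(21165) ≈ 145.48*I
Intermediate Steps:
A(M) = M**2
sqrt(A(-77) - 27094) = sqrt((-77)**2 - 27094) = sqrt(5929 - 27094) = sqrt(-21165) = I*sqrt(21165)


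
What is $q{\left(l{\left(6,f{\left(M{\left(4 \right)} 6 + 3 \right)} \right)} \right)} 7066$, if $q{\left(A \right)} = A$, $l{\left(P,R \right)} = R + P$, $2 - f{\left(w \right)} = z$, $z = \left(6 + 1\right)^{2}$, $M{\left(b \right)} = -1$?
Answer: $-289706$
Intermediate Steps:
$z = 49$ ($z = 7^{2} = 49$)
$f{\left(w \right)} = -47$ ($f{\left(w \right)} = 2 - 49 = -47$)
$l{\left(P,R \right)} = P + R$
$q{\left(l{\left(6,f{\left(M{\left(4 \right)} 6 + 3 \right)} \right)} \right)} 7066 = \left(6 - 47\right) 7066 = \left(-41\right) 7066 = -289706$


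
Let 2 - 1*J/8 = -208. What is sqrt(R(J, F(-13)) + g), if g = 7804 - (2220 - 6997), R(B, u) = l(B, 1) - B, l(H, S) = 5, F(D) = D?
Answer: sqrt(10906) ≈ 104.43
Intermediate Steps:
J = 1680 (J = 16 - 8*(-208) = 16 + 1664 = 1680)
R(B, u) = 5 - B
g = 12581 (g = 7804 - 1*(-4777) = 7804 + 4777 = 12581)
sqrt(R(J, F(-13)) + g) = sqrt((5 - 1*1680) + 12581) = sqrt((5 - 1680) + 12581) = sqrt(-1675 + 12581) = sqrt(10906)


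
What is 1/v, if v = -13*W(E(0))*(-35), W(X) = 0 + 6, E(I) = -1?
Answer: 1/2730 ≈ 0.00036630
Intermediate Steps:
W(X) = 6
v = 2730 (v = -13*6*(-35) = -78*(-35) = 2730)
1/v = 1/2730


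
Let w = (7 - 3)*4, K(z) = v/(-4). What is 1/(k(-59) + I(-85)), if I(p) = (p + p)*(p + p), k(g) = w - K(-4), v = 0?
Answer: 1/28916 ≈ 3.4583e-5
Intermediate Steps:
K(z) = 0 (K(z) = 0/(-4) = 0*(-1/4) = 0)
w = 16 (w = 4*4 = 16)
k(g) = 16 (k(g) = 16 - 1*0 = 16 + 0 = 16)
I(p) = 4*p**2 (I(p) = (2*p)*(2*p) = 4*p**2)
1/(k(-59) + I(-85)) = 1/(16 + 4*(-85)**2) = 1/(16 + 4*7225) = 1/(16 + 28900) = 1/28916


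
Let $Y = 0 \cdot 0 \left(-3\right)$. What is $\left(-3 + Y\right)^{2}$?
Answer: $9$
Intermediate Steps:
$Y = 0$ ($Y = 0 \left(-3\right) = 0$)
$\left(-3 + Y\right)^{2} = \left(-3 + 0\right)^{2} = \left(-3\right)^{2} = 9$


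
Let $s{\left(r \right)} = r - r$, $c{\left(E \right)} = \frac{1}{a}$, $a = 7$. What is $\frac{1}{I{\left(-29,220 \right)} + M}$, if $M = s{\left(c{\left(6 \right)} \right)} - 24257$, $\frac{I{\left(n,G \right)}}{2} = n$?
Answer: $- \frac{1}{24315} \approx -4.1127 \cdot 10^{-5}$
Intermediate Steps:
$I{\left(n,G \right)} = 2 n$
$c{\left(E \right)} = \frac{1}{7}$
$s{\left(r \right)} = 0$
$M = -24257$ ($M = 0 - 24257 = -24257$)
$\frac{1}{I{\left(-29,220 \right)} + M} = \frac{1}{2 \left(-29\right) - 24257} = \frac{1}{-58 - 24257} = \frac{1}{-24315} = - \frac{1}{24315}$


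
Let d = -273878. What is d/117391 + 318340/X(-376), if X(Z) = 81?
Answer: 37348066822/9508671 ≈ 3927.8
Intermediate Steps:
d/117391 + 318340/X(-376) = -273878/117391 + 318340/81 = 37348066822/9508671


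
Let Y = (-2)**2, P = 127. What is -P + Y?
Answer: -123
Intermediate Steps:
Y = 4
-P + Y = -1*127 + 4 = -127 + 4 = -123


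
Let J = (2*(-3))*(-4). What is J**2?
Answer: 576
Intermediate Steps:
J = 24 (J = -6*(-4) = 24)
J**2 = 24**2 = 576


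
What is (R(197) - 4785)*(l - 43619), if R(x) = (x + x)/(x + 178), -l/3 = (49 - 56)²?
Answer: 78515372446/375 ≈ 2.0937e+8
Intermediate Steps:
l = -147 (l = -3*(49 - 56)² = -3*(-7)² = -3*49 = -147)
R(x) = 2*x/(178 + x) (R(x) = (2*x)/(178 + x) = 2*x/(178 + x))
(R(197) - 4785)*(l - 43619) = (2*197/(178 + 197) - 4785)*(-147 - 43619) = (2*197/375 - 4785)*(-43766) = (2*197*(1/375) - 4785)*(-43766) = (394/375 - 4785)*(-43766) = -1793981/375*(-43766) = 78515372446/375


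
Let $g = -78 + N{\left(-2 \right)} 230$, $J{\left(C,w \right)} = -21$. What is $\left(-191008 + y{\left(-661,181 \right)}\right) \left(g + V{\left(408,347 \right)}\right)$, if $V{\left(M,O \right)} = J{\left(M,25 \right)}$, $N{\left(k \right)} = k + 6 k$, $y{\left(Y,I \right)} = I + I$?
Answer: $632754074$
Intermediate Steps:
$y{\left(Y,I \right)} = 2 I$
$N{\left(k \right)} = 7 k$
$V{\left(M,O \right)} = -21$
$g = -3298$ ($g = -78 + 7 \left(-2\right) 230 = -78 - 3220 = -3298$)
$\left(-191008 + y{\left(-661,181 \right)}\right) \left(g + V{\left(408,347 \right)}\right) = \left(-191008 + 2 \cdot 181\right) \left(-3298 - 21\right) = \left(-191008 + 362\right) \left(-3319\right) = \left(-190646\right) \left(-3319\right) = 632754074$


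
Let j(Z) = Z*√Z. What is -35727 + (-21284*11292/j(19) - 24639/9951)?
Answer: -118514672/3317 - 240338928*√19/361 ≈ -2.9377e+6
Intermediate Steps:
j(Z) = Z^(3/2)
-35727 + (-21284*11292/j(19) - 24639/9951) = -35727 + (-21284*11292*√19/361 - 24639/9951) = -35727 + (-21284*11292*√19/361 - 24639*1/9951) = -35727 + (-21284*11292*√19/361 - 8213/3317) = -35727 + (-240338928*√19/361 - 8213/3317) = -35727 + (-8213/3317 - 240338928*√19/361) = -118514672/3317 - 240338928*√19/361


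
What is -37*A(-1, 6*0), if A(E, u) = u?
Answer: 0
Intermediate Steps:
-37*A(-1, 6*0) = -222*0 = -37*0 = 0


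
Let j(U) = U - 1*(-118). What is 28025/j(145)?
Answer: 28025/263 ≈ 106.56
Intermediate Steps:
j(U) = 118 + U (j(U) = U + 118 = 118 + U)
28025/j(145) = 28025/(118 + 145) = 28025/263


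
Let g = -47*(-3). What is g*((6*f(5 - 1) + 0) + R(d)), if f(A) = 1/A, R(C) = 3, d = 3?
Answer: 1269/2 ≈ 634.50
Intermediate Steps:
g = 141
g*((6*f(5 - 1) + 0) + R(d)) = 141*((6/(5 - 1) + 0) + 3) = 141*((6/4 + 0) + 3) = 141*((6*(1/4) + 0) + 3) = 141*((3/2 + 0) + 3) = 141*(3/2 + 3) = 141*(9/2) = 1269/2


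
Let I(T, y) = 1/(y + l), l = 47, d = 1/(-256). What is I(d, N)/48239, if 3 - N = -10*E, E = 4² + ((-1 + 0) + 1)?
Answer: 1/10130190 ≈ 9.8715e-8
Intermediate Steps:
d = -1/256 ≈ -0.0039063
E = 16 (E = 16 + (-1 + 1) = 16 + 0 = 16)
N = 163 (N = 3 - (-10)*16 = 3 - 1*(-160) = 3 + 160 = 163)
I(T, y) = 1/(47 + y) (I(T, y) = 1/(y + 47) = 1/(47 + y))
I(d, N)/48239 = 1/((47 + 163)*48239) = (1/48239)/210 = (1/210)*(1/48239) = 1/10130190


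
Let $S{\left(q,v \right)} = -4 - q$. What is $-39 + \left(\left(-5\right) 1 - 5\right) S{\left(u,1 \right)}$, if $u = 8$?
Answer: $81$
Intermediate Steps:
$-39 + \left(\left(-5\right) 1 - 5\right) S{\left(u,1 \right)} = -39 + \left(\left(-5\right) 1 - 5\right) \left(-4 - 8\right) = -39 + \left(-5 - 5\right) \left(-4 - 8\right) = -39 - -120 = -39 + 120 = 81$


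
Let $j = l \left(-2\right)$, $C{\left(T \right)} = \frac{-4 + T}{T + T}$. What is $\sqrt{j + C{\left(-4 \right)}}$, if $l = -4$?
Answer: $3$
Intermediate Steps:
$C{\left(T \right)} = \frac{-4 + T}{2 T}$
$j = 8$ ($j = \left(-4\right) \left(-2\right) = 8$)
$\sqrt{j + C{\left(-4 \right)}} = \sqrt{8 + \frac{-4 - 4}{2 \left(-4\right)}} = \sqrt{8 + \frac{1}{2} \left(- \frac{1}{4}\right) \left(-8\right)} = \sqrt{8 + 1} = \sqrt{9} = 3$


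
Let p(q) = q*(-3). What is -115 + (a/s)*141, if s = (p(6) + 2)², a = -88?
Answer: -5231/32 ≈ -163.47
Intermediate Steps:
p(q) = -3*q
s = 256 (s = (-3*6 + 2)² = (-18 + 2)² = (-16)² = 256)
-115 + (a/s)*141 = -115 - 88/256*141 = -115 - 88*1/256*141 = -115 - 11/32*141 = -115 - 1551/32 = -5231/32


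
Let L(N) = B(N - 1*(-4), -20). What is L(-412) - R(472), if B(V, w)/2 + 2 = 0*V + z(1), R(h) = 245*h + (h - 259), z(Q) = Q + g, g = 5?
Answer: -115845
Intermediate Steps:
z(Q) = 5 + Q (z(Q) = Q + 5 = 5 + Q)
R(h) = -259 + 246*h (R(h) = 245*h + (-259 + h) = -259 + 246*h)
B(V, w) = 8 (B(V, w) = -4 + 2*(0*V + (5 + 1)) = -4 + 2*(0 + 6) = -4 + 2*6 = -4 + 12 = 8)
L(N) = 8
L(-412) - R(472) = 8 - (-259 + 246*472) = 8 - (-259 + 116112) = 8 - 1*115853 = 8 - 115853 = -115845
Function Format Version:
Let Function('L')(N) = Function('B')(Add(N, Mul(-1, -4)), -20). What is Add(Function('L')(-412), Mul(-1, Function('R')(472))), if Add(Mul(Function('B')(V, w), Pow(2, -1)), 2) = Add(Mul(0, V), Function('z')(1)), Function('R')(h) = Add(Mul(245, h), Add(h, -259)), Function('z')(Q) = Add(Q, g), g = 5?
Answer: -115845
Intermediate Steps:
Function('z')(Q) = Add(5, Q) (Function('z')(Q) = Add(Q, 5) = Add(5, Q))
Function('R')(h) = Add(-259, Mul(246, h)) (Function('R')(h) = Add(Mul(245, h), Add(-259, h)) = Add(-259, Mul(246, h)))
Function('B')(V, w) = 8 (Function('B')(V, w) = Add(-4, Mul(2, Add(Mul(0, V), Add(5, 1)))) = Add(-4, Mul(2, Add(0, 6))) = Add(-4, Mul(2, 6)) = Add(-4, 12) = 8)
Function('L')(N) = 8
Add(Function('L')(-412), Mul(-1, Function('R')(472))) = Add(8, Mul(-1, Add(-259, Mul(246, 472)))) = Add(8, Mul(-1, Add(-259, 116112))) = Add(8, Mul(-1, 115853)) = Add(8, -115853) = -115845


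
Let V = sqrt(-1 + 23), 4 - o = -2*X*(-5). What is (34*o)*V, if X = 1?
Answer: -204*sqrt(22) ≈ -956.84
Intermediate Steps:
o = -6 (o = 4 - (-2*1)*(-5) = 4 - (-2)*(-5) = 4 - 1*10 = 4 - 10 = -6)
V = sqrt(22) ≈ 4.6904
(34*o)*V = (34*(-6))*sqrt(22) = -204*sqrt(22)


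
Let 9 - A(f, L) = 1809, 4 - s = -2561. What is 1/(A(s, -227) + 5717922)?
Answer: 1/5716122 ≈ 1.7494e-7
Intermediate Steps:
s = 2565 (s = 4 - 1*(-2561) = 4 + 2561 = 2565)
A(f, L) = -1800 (A(f, L) = 9 - 1*1809 = 9 - 1809 = -1800)
1/(A(s, -227) + 5717922) = 1/(-1800 + 5717922) = 1/5716122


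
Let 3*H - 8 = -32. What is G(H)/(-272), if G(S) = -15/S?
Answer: -15/2176 ≈ -0.0068934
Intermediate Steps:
H = -8 (H = 8/3 + (⅓)*(-32) = 8/3 - 32/3 = -8)
G(H)/(-272) = -15/(-8)/(-272) = -15*(-⅛)*(-1/272) = (15/8)*(-1/272) = -15/2176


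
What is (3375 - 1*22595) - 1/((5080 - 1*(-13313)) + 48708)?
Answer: -1289681221/67101 ≈ -19220.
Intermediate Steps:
(3375 - 1*22595) - 1/((5080 - 1*(-13313)) + 48708) = (3375 - 22595) - 1/((5080 + 13313) + 48708) = -19220 - 1/(18393 + 48708) = -19220 - 1/67101 = -1289681221/67101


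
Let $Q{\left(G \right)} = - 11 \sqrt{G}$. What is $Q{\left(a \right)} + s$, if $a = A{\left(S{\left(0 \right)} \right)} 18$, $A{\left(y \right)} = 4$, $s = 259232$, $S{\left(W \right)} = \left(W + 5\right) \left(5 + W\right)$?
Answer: $259232 - 66 \sqrt{2} \approx 2.5914 \cdot 10^{5}$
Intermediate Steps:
$S{\left(W \right)} = \left(5 + W\right)^{2}$ ($S{\left(W \right)} = \left(5 + W\right) \left(5 + W\right) = \left(5 + W\right)^{2}$)
$a = 72$ ($a = 4 \cdot 18 = 72$)
$Q{\left(a \right)} + s = - 11 \sqrt{72} + 259232 = - 11 \cdot 6 \sqrt{2} + 259232 = - 66 \sqrt{2} + 259232 = 259232 - 66 \sqrt{2}$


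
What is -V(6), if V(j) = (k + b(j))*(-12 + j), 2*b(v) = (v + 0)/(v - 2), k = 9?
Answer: 117/2 ≈ 58.500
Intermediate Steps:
b(v) = v/(2*(-2 + v)) (b(v) = ((v + 0)/(v - 2))/2 = (v/(-2 + v))/2 = v/(2*(-2 + v)))
V(j) = (-12 + j)*(9 + j/(2*(-2 + j))) (V(j) = (9 + j/(2*(-2 + j)))*(-12 + j) = (-12 + j)*(9 + j/(2*(-2 + j))))
-V(6) = -(432 - 264*6 + 19*6**2)/(2*(-2 + 6)) = -(432 - 1584 + 19*36)/(2*4) = -(432 - 1584 + 684)/(2*4) = -(-468)/(2*4) = -1*(-117/2) = 117/2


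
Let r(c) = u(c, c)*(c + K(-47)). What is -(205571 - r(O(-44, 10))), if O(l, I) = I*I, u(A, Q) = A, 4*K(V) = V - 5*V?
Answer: -190871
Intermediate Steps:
K(V) = -V (K(V) = (V - 5*V)/4 = (-4*V)/4 = -V)
O(l, I) = I²
r(c) = c*(47 + c) (r(c) = c*(c - 1*(-47)) = c*(c + 47) = c*(47 + c))
-(205571 - r(O(-44, 10))) = -(205571 - 10²*(47 + 10²)) = -(205571 - 100*(47 + 100)) = -(205571 - 100*147) = -(205571 - 1*14700) = -(205571 - 14700) = -1*190871 = -190871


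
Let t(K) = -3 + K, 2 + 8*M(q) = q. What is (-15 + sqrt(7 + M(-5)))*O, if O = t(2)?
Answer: 15 - 7*sqrt(2)/4 ≈ 12.525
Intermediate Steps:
M(q) = -1/4 + q/8
O = -1 (O = -3 + 2 = -1)
(-15 + sqrt(7 + M(-5)))*O = (-15 + sqrt(7 + (-1/4 + (1/8)*(-5))))*(-1) = (-15 + sqrt(7 + (-1/4 - 5/8)))*(-1) = (-15 + sqrt(7 - 7/8))*(-1) = (-15 + sqrt(49/8))*(-1) = (-15 + 7*sqrt(2)/4)*(-1) = 15 - 7*sqrt(2)/4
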